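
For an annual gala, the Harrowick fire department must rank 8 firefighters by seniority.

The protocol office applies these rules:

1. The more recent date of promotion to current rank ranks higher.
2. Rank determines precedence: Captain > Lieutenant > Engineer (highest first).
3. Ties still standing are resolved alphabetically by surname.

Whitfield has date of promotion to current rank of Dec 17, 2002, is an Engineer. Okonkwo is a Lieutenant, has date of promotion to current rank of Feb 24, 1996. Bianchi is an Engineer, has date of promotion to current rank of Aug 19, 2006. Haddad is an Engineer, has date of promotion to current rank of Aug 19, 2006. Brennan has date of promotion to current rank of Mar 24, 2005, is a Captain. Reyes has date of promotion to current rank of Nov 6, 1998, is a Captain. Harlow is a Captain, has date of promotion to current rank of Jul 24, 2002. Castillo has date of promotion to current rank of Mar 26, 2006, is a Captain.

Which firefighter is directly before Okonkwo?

Reyes

By date of promotion to current rank (later first): Bianchi and Haddad (both Aug 19, 2006); then Castillo (Mar 26, 2006); then Brennan (Mar 24, 2005); then Whitfield (Dec 17, 2002); then Harlow (Jul 24, 2002); then Reyes (Nov 6, 1998); then Okonkwo (Feb 24, 1996).
Bianchi and Haddad are each Engineer, so the next rule applies.
Among Bianchi and Haddad, alphabetically by surname: Bianchi before Haddad.
Order: Bianchi, Haddad, Castillo, Brennan, Whitfield, Harlow, Reyes, Okonkwo.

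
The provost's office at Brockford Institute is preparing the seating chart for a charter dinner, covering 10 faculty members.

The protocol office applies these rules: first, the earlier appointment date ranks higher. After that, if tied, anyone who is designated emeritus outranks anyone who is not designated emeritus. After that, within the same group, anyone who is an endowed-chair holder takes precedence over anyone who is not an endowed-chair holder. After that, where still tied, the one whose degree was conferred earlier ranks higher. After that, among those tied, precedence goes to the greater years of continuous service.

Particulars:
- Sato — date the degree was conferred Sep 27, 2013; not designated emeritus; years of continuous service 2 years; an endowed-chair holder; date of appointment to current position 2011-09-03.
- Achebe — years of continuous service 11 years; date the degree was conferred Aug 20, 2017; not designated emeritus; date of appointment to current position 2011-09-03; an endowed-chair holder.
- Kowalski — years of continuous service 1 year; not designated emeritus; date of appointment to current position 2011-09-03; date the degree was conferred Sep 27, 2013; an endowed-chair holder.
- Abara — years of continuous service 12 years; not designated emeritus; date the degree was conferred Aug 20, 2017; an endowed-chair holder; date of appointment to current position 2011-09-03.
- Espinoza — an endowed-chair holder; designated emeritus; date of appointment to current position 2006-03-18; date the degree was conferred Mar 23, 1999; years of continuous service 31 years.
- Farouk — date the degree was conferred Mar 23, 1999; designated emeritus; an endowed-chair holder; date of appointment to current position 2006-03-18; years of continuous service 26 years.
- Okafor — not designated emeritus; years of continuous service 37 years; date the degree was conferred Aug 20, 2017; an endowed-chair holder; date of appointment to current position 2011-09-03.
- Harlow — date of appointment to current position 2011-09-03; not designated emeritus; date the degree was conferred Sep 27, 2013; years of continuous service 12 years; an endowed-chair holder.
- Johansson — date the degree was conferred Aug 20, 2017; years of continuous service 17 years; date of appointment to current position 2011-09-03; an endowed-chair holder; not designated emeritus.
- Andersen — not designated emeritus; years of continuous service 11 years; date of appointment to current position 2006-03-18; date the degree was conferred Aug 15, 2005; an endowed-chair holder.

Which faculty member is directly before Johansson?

Okafor

By date of appointment to current position (earlier first): Espinoza, Farouk and Andersen (each 2006-03-18); then Harlow, Sato, Kowalski, Okafor, Johansson, Abara and Achebe (each 2011-09-03).
Among Espinoza, Farouk and Andersen, designated emeritus before not designated emeritus: Espinoza and Farouk (designated emeritus) before Andersen (not designated emeritus).
Espinoza and Farouk are each an endowed-chair holder, so the next rule applies.
Espinoza and Farouk both have date the degree was conferred Mar 23, 1999, so the next rule applies.
Among Espinoza and Farouk, by years of continuous service (higher first): Espinoza (31 years) before Farouk (26 years).
Harlow, Sato, Kowalski, Okafor, Johansson, Abara and Achebe are each not designated emeritus, so the next rule applies.
Harlow, Sato, Kowalski, Okafor, Johansson, Abara and Achebe are each an endowed-chair holder, so the next rule applies.
Among Harlow, Sato, Kowalski, Okafor, Johansson, Abara and Achebe, by date the degree was conferred (earlier first): Harlow, Sato and Kowalski (Sep 27, 2013) before Okafor, Johansson, Abara and Achebe (Aug 20, 2017).
Among Harlow, Sato and Kowalski, by years of continuous service (higher first): Harlow (12 years) before Sato (2 years) before Kowalski (1 year).
Among Okafor, Johansson, Abara and Achebe, by years of continuous service (higher first): Okafor (37 years) before Johansson (17 years) before Abara (12 years) before Achebe (11 years).
Order: Espinoza, Farouk, Andersen, Harlow, Sato, Kowalski, Okafor, Johansson, Abara, Achebe.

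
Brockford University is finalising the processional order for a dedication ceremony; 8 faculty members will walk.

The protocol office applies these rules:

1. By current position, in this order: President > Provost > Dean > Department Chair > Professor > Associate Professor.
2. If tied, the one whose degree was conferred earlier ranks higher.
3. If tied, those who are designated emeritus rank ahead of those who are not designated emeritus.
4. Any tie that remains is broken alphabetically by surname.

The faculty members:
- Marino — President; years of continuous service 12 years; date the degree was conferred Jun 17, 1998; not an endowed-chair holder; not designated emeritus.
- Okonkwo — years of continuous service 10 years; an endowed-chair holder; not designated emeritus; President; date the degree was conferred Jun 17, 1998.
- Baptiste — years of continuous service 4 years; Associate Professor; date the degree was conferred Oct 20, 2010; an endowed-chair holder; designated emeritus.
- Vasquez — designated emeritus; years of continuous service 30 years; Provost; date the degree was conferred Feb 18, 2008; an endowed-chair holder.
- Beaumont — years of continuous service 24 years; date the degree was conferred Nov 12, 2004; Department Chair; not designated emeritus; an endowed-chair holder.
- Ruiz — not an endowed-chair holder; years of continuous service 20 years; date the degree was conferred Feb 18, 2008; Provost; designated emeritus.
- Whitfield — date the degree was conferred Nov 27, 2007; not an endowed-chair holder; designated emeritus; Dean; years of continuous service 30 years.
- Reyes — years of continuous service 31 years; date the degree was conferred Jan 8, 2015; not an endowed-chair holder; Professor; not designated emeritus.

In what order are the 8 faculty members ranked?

By current position: Marino and Okonkwo (President); then Ruiz and Vasquez (Provost); then Whitfield (Dean); then Beaumont (Department Chair); then Reyes (Professor); then Baptiste (Associate Professor).
Marino and Okonkwo both have date the degree was conferred Jun 17, 1998, so the next rule applies.
Marino and Okonkwo are each not designated emeritus, so the next rule applies.
Among Marino and Okonkwo, alphabetically by surname: Marino before Okonkwo.
Ruiz and Vasquez both have date the degree was conferred Feb 18, 2008, so the next rule applies.
Ruiz and Vasquez are each designated emeritus, so the next rule applies.
Among Ruiz and Vasquez, alphabetically by surname: Ruiz before Vasquez.
Full order: Marino, Okonkwo, Ruiz, Vasquez, Whitfield, Beaumont, Reyes, Baptiste.

Marino, Okonkwo, Ruiz, Vasquez, Whitfield, Beaumont, Reyes, Baptiste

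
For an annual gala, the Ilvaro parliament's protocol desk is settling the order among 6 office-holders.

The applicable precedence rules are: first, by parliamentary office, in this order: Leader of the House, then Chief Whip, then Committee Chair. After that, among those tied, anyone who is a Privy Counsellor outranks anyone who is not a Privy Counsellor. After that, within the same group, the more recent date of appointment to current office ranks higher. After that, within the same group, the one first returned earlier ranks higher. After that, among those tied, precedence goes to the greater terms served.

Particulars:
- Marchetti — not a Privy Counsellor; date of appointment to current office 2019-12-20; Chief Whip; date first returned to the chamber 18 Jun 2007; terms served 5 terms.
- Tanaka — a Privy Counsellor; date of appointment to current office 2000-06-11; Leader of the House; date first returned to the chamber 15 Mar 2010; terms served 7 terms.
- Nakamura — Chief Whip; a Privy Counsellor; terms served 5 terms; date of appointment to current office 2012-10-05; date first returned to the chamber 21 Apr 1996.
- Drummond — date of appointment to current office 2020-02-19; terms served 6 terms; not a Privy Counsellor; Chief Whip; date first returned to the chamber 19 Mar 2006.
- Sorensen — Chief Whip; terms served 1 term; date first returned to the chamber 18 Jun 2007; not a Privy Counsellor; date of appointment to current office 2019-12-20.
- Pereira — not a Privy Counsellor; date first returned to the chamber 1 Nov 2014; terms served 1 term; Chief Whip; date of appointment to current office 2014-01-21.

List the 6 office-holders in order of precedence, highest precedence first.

By parliamentary office: Tanaka (Leader of the House); then Nakamura, Drummond, Marchetti, Sorensen and Pereira (Chief Whip).
Among Nakamura, Drummond, Marchetti, Sorensen and Pereira, a Privy Counsellor before not a Privy Counsellor: Nakamura (a Privy Counsellor) before Drummond, Marchetti, Sorensen and Pereira (not a Privy Counsellor).
Among Drummond, Marchetti, Sorensen and Pereira, by date of appointment to current office (later first): Drummond (2020-02-19) before Marchetti and Sorensen (2019-12-20) before Pereira (2014-01-21).
Marchetti and Sorensen both have date first returned to the chamber 18 Jun 2007, so the next rule applies.
Among Marchetti and Sorensen, by terms served (higher first): Marchetti (5 terms) before Sorensen (1 term).
Full order: Tanaka, Nakamura, Drummond, Marchetti, Sorensen, Pereira.

Tanaka, Nakamura, Drummond, Marchetti, Sorensen, Pereira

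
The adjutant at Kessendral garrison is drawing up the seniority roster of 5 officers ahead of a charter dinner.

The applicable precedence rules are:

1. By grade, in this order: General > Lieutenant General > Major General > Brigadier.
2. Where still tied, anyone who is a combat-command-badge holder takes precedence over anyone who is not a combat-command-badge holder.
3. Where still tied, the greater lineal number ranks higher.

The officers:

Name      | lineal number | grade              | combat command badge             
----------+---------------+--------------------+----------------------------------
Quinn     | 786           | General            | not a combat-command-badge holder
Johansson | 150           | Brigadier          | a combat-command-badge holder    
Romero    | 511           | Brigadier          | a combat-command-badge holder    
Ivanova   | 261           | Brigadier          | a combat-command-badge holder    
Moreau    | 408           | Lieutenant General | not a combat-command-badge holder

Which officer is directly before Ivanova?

Romero

By grade: Quinn (General); then Moreau (Lieutenant General); then Romero, Ivanova and Johansson (Brigadier).
Romero, Ivanova and Johansson are each a combat-command-badge holder, so the next rule applies.
Among Romero, Ivanova and Johansson, by lineal number (higher first): Romero (511) before Ivanova (261) before Johansson (150).
Order: Quinn, Moreau, Romero, Ivanova, Johansson.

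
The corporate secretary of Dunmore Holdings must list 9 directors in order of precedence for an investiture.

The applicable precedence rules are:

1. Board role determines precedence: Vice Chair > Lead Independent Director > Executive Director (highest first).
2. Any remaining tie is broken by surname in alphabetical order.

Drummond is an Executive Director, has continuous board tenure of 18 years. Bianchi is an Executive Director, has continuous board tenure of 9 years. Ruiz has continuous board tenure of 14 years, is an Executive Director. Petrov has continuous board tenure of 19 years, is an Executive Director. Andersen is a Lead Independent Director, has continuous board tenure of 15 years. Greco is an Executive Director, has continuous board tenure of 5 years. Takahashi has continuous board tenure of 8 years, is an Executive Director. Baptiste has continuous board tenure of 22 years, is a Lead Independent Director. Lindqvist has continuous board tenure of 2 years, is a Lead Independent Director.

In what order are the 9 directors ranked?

By board role: Andersen, Baptiste and Lindqvist (Lead Independent Director); then Bianchi, Drummond, Greco, Petrov, Ruiz and Takahashi (Executive Director).
Among Andersen, Baptiste and Lindqvist, alphabetically by surname: Andersen before Baptiste before Lindqvist.
Among Bianchi, Drummond, Greco, Petrov, Ruiz and Takahashi, alphabetically by surname: Bianchi before Drummond before Greco before Petrov before Ruiz before Takahashi.
Full order: Andersen, Baptiste, Lindqvist, Bianchi, Drummond, Greco, Petrov, Ruiz, Takahashi.

Andersen, Baptiste, Lindqvist, Bianchi, Drummond, Greco, Petrov, Ruiz, Takahashi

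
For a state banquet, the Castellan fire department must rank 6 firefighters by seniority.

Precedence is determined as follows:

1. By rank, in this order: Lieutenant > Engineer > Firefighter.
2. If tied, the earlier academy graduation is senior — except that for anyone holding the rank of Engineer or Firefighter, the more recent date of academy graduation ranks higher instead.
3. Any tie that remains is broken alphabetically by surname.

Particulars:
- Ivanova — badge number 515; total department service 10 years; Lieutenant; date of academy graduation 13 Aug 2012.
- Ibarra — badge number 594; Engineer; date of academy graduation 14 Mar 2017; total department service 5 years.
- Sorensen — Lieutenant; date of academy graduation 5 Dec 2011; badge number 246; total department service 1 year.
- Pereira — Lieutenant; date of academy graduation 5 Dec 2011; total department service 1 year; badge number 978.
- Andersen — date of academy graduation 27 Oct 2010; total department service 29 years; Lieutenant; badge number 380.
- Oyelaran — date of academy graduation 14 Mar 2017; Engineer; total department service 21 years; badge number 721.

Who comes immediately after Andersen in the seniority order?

By rank: Andersen, Pereira, Sorensen and Ivanova (Lieutenant); then Ibarra and Oyelaran (Engineer).
Among Andersen, Pereira, Sorensen and Ivanova, by date of academy graduation (earlier first): Andersen (27 Oct 2010) before Pereira and Sorensen (5 Dec 2011) before Ivanova (13 Aug 2012).
Among Pereira and Sorensen, alphabetically by surname: Pereira before Sorensen.
Ibarra and Oyelaran both have date of academy graduation 14 Mar 2017, so the next rule applies.
Among Ibarra and Oyelaran, alphabetically by surname: Ibarra before Oyelaran.
Order: Andersen, Pereira, Sorensen, Ivanova, Ibarra, Oyelaran.

Pereira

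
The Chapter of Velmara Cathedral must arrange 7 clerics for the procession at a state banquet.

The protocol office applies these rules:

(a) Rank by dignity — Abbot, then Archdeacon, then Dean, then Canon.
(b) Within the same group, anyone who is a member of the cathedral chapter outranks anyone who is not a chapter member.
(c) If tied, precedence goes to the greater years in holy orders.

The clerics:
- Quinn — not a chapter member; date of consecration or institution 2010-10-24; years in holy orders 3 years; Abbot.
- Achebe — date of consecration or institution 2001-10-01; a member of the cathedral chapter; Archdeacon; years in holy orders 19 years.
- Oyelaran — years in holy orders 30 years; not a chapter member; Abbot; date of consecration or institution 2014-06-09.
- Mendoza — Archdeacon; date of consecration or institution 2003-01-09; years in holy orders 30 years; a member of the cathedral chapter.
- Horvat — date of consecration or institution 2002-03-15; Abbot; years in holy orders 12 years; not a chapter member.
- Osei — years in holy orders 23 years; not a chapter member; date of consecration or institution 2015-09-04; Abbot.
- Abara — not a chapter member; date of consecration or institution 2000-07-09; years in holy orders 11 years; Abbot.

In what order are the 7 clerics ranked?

Oyelaran, Osei, Horvat, Abara, Quinn, Mendoza, Achebe

By dignity: Oyelaran, Osei, Horvat, Abara and Quinn (Abbot); then Mendoza and Achebe (Archdeacon).
Oyelaran, Osei, Horvat, Abara and Quinn are each not a chapter member, so the next rule applies.
Among Oyelaran, Osei, Horvat, Abara and Quinn, by years in holy orders (higher first): Oyelaran (30 years) before Osei (23 years) before Horvat (12 years) before Abara (11 years) before Quinn (3 years).
Mendoza and Achebe are each a member of the cathedral chapter, so the next rule applies.
Among Mendoza and Achebe, by years in holy orders (higher first): Mendoza (30 years) before Achebe (19 years).
Full order: Oyelaran, Osei, Horvat, Abara, Quinn, Mendoza, Achebe.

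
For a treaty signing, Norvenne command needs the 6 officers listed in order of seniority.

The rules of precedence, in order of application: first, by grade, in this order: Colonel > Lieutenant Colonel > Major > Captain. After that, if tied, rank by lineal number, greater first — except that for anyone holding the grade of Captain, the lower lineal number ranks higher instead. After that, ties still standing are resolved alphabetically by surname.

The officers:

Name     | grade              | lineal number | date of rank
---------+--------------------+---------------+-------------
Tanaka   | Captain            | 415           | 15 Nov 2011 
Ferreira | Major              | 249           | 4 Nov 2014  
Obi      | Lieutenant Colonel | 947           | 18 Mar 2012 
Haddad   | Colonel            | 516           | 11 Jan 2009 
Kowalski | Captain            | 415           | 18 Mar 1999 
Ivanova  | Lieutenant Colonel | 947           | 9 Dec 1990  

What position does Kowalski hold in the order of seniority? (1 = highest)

5

By grade: Haddad (Colonel); then Ivanova and Obi (Lieutenant Colonel); then Ferreira (Major); then Kowalski and Tanaka (Captain).
Ivanova and Obi both have lineal number 947, so the next rule applies.
Among Ivanova and Obi, alphabetically by surname: Ivanova before Obi.
Kowalski and Tanaka both have lineal number 415, so the next rule applies.
Among Kowalski and Tanaka, alphabetically by surname: Kowalski before Tanaka.
Order: Haddad, Ivanova, Obi, Ferreira, Kowalski, Tanaka. So position 5.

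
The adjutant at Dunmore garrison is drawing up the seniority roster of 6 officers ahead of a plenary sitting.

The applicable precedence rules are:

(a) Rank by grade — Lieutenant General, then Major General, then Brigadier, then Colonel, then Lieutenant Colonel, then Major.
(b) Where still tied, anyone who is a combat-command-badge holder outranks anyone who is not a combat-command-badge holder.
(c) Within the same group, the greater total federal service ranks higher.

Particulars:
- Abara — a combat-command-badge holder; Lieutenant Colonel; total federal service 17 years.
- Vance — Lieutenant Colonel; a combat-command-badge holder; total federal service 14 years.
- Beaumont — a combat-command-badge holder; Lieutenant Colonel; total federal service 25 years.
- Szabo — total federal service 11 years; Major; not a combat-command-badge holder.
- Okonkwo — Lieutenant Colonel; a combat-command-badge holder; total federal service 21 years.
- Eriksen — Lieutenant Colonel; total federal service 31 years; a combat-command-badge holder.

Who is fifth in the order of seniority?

By grade: Eriksen, Beaumont, Okonkwo, Abara and Vance (Lieutenant Colonel); then Szabo (Major).
Eriksen, Beaumont, Okonkwo, Abara and Vance are each a combat-command-badge holder, so the next rule applies.
Among Eriksen, Beaumont, Okonkwo, Abara and Vance, by total federal service (higher first): Eriksen (31 years) before Beaumont (25 years) before Okonkwo (21 years) before Abara (17 years) before Vance (14 years).
Order: Eriksen, Beaumont, Okonkwo, Abara, Vance, Szabo.

Vance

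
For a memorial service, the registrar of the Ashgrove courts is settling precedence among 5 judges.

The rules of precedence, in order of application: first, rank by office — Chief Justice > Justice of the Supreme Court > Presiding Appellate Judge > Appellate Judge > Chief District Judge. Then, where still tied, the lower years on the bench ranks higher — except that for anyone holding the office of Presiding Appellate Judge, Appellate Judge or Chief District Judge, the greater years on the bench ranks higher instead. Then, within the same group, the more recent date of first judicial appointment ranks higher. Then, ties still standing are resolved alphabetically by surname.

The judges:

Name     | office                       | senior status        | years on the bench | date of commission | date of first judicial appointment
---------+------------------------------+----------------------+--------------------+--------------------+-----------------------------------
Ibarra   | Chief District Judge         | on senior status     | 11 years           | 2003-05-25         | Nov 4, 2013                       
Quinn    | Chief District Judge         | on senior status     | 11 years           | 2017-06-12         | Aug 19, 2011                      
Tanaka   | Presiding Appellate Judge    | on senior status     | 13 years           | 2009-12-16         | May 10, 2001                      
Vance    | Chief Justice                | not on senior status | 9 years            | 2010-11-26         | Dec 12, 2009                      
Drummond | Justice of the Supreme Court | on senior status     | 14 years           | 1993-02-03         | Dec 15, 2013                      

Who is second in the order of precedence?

By office: Vance (Chief Justice); then Drummond (Justice of the Supreme Court); then Tanaka (Presiding Appellate Judge); then Ibarra and Quinn (Chief District Judge).
Ibarra and Quinn both have years on the bench 11 years, so the next rule applies.
Among Ibarra and Quinn, by date of first judicial appointment (later first): Ibarra (Nov 4, 2013) before Quinn (Aug 19, 2011).
Order: Vance, Drummond, Tanaka, Ibarra, Quinn.

Drummond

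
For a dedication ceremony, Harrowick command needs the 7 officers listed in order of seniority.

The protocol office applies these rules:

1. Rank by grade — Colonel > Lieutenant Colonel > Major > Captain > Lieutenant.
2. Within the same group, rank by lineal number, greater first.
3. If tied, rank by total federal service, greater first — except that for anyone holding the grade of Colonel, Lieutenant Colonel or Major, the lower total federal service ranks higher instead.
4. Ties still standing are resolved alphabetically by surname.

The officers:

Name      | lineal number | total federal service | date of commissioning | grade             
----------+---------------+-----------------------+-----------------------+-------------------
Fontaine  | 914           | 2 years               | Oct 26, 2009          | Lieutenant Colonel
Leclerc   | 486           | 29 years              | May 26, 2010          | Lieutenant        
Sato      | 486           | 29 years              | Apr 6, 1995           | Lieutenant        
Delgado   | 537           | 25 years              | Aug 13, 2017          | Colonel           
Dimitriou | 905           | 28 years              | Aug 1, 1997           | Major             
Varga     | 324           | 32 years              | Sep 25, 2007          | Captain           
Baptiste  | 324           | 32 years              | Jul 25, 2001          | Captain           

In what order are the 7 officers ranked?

By grade: Delgado (Colonel); then Fontaine (Lieutenant Colonel); then Dimitriou (Major); then Baptiste and Varga (Captain); then Leclerc and Sato (Lieutenant).
Baptiste and Varga both have lineal number 324, so the next rule applies.
Baptiste and Varga both have total federal service 32 years, so the next rule applies.
Among Baptiste and Varga, alphabetically by surname: Baptiste before Varga.
Leclerc and Sato both have lineal number 486, so the next rule applies.
Leclerc and Sato both have total federal service 29 years, so the next rule applies.
Among Leclerc and Sato, alphabetically by surname: Leclerc before Sato.
Full order: Delgado, Fontaine, Dimitriou, Baptiste, Varga, Leclerc, Sato.

Delgado, Fontaine, Dimitriou, Baptiste, Varga, Leclerc, Sato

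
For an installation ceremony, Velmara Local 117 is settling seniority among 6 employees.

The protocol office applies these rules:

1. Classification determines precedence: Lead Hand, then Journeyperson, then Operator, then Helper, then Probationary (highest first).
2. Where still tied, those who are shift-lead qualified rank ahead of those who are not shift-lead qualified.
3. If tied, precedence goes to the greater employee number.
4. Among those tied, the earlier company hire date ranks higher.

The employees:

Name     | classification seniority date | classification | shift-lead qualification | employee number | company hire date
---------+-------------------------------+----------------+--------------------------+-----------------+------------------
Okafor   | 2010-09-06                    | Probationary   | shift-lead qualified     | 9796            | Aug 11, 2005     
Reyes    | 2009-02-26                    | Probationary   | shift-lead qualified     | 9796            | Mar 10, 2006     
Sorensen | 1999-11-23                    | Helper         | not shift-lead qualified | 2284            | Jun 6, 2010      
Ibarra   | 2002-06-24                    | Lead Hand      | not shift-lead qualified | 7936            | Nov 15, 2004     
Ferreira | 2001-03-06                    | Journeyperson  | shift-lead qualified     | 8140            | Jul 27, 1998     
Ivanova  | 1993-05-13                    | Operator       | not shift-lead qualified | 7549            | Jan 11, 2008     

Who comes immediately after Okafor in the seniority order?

By classification: Ibarra (Lead Hand); then Ferreira (Journeyperson); then Ivanova (Operator); then Sorensen (Helper); then Okafor and Reyes (Probationary).
Okafor and Reyes are each shift-lead qualified, so the next rule applies.
Okafor and Reyes both have employee number 9796, so the next rule applies.
Among Okafor and Reyes, by company hire date (earlier first): Okafor (Aug 11, 2005) before Reyes (Mar 10, 2006).
Order: Ibarra, Ferreira, Ivanova, Sorensen, Okafor, Reyes.

Reyes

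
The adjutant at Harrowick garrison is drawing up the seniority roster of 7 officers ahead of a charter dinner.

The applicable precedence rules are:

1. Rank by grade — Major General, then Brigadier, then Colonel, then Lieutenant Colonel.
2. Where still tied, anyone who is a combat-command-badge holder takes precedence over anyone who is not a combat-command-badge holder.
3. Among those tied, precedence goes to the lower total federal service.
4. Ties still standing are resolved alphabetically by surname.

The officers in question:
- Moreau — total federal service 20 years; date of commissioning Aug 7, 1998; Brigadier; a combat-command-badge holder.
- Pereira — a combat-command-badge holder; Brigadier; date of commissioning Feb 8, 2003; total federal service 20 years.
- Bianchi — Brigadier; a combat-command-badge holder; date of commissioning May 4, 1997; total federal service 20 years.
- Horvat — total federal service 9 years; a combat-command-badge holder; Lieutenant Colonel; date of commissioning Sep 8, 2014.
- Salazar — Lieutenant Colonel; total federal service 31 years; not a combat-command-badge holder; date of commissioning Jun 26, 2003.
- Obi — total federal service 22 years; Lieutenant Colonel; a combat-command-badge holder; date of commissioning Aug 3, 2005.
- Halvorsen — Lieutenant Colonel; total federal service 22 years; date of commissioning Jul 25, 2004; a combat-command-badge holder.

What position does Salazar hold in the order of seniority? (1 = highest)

7

By grade: Bianchi, Moreau and Pereira (Brigadier); then Horvat, Halvorsen, Obi and Salazar (Lieutenant Colonel).
Bianchi, Moreau and Pereira are each a combat-command-badge holder, so the next rule applies.
Bianchi, Moreau and Pereira all have total federal service 20 years, so the next rule applies.
Among Bianchi, Moreau and Pereira, alphabetically by surname: Bianchi before Moreau before Pereira.
Among Horvat, Halvorsen, Obi and Salazar, a combat-command-badge holder before not a combat-command-badge holder: Horvat, Halvorsen and Obi (a combat-command-badge holder) before Salazar (not a combat-command-badge holder).
Among Horvat, Halvorsen and Obi, by total federal service (lower first): Horvat (9 years) before Halvorsen and Obi (22 years).
Among Halvorsen and Obi, alphabetically by surname: Halvorsen before Obi.
Order: Bianchi, Moreau, Pereira, Horvat, Halvorsen, Obi, Salazar. So position 7.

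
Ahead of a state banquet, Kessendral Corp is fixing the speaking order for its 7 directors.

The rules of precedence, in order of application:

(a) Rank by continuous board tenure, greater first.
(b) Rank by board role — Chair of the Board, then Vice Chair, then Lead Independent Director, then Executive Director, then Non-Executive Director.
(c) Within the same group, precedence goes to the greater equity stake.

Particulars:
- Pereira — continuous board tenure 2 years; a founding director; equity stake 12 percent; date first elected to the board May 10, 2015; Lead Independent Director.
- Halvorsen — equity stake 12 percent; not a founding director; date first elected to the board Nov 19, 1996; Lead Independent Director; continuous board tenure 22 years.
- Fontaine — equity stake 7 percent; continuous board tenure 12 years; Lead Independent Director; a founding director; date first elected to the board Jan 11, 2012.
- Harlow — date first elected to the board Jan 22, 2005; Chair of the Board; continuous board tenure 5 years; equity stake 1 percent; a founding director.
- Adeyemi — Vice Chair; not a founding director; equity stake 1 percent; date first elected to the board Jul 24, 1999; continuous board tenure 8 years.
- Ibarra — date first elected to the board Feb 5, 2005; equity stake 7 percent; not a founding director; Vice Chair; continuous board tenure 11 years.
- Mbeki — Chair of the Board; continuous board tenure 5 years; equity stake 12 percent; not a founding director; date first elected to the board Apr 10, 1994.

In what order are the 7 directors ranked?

By continuous board tenure (higher first): Halvorsen (22 years); then Fontaine (12 years); then Ibarra (11 years); then Adeyemi (8 years); then Mbeki and Harlow (both 5 years); then Pereira (2 years).
Mbeki and Harlow are each Chair of the Board, so the next rule applies.
Among Mbeki and Harlow, by equity stake (higher first): Mbeki (12 percent) before Harlow (1 percent).
Full order: Halvorsen, Fontaine, Ibarra, Adeyemi, Mbeki, Harlow, Pereira.

Halvorsen, Fontaine, Ibarra, Adeyemi, Mbeki, Harlow, Pereira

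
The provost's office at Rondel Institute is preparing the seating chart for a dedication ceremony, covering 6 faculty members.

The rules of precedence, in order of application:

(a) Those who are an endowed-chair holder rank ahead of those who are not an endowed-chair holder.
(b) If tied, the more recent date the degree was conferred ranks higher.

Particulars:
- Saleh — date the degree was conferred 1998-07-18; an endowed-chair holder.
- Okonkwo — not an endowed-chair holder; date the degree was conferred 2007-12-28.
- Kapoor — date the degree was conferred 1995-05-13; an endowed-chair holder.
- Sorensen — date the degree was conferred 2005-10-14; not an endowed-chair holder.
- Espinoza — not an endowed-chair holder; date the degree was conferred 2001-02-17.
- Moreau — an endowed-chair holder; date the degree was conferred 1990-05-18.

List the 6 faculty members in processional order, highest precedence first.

Saleh, Kapoor, Moreau, Okonkwo, Sorensen, Espinoza

By the first rule: Saleh, Kapoor and Moreau (each an endowed-chair holder); then Okonkwo, Sorensen and Espinoza (each not an endowed-chair holder).
Among Saleh, Kapoor and Moreau, by date the degree was conferred (later first): Saleh (1998-07-18) before Kapoor (1995-05-13) before Moreau (1990-05-18).
Among Okonkwo, Sorensen and Espinoza, by date the degree was conferred (later first): Okonkwo (2007-12-28) before Sorensen (2005-10-14) before Espinoza (2001-02-17).
Full order: Saleh, Kapoor, Moreau, Okonkwo, Sorensen, Espinoza.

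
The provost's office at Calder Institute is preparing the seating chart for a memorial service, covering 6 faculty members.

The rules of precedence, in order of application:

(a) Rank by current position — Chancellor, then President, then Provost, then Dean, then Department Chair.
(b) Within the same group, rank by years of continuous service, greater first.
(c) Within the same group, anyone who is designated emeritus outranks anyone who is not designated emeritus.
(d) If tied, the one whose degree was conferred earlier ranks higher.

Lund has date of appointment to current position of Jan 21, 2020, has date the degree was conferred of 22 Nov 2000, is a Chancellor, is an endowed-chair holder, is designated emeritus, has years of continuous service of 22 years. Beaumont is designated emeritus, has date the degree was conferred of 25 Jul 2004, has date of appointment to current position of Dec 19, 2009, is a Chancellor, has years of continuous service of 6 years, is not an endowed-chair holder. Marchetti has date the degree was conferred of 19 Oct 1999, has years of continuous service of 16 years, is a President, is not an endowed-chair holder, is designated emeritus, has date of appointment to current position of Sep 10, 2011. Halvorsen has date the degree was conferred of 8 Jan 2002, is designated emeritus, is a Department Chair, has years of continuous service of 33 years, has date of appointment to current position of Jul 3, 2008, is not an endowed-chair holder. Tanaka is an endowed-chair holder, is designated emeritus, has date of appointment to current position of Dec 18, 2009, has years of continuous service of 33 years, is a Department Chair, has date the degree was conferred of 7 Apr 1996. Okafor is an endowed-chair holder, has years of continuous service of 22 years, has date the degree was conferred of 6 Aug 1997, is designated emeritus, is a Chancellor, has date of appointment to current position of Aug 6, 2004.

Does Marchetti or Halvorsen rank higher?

Marchetti

By current position: Okafor, Lund and Beaumont (Chancellor); then Marchetti (President); then Tanaka and Halvorsen (Department Chair).
Among Okafor, Lund and Beaumont, by years of continuous service (higher first): Okafor and Lund (22 years) before Beaumont (6 years).
Okafor and Lund are each designated emeritus, so the next rule applies.
Among Okafor and Lund, by date the degree was conferred (earlier first): Okafor (6 Aug 1997) before Lund (22 Nov 2000).
Tanaka and Halvorsen both have years of continuous service 33 years, so the next rule applies.
Tanaka and Halvorsen are each designated emeritus, so the next rule applies.
Among Tanaka and Halvorsen, by date the degree was conferred (earlier first): Tanaka (7 Apr 1996) before Halvorsen (8 Jan 2002).
So Marchetti takes precedence.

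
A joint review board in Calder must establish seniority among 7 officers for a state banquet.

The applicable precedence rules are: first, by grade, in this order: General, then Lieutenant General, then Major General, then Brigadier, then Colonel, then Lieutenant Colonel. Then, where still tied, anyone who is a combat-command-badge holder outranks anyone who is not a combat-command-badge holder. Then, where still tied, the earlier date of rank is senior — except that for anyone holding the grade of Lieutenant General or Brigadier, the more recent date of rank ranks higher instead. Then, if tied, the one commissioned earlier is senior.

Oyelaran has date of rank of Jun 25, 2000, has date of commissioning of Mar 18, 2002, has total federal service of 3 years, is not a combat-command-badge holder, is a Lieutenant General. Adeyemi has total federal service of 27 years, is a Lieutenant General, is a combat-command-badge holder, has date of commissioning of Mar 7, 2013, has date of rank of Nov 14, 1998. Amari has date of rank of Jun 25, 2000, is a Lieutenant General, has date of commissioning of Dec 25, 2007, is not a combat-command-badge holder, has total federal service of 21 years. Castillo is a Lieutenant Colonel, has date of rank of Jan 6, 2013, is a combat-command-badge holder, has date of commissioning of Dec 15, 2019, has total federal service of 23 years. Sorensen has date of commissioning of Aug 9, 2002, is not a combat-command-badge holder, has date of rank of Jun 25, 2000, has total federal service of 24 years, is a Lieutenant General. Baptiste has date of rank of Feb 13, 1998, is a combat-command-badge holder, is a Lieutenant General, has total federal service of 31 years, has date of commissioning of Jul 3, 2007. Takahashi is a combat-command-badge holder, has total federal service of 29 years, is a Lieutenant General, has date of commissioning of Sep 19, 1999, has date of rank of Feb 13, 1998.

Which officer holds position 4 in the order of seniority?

Oyelaran

By grade: Adeyemi, Takahashi, Baptiste, Oyelaran, Sorensen and Amari (Lieutenant General); then Castillo (Lieutenant Colonel).
Among Adeyemi, Takahashi, Baptiste, Oyelaran, Sorensen and Amari, a combat-command-badge holder before not a combat-command-badge holder: Adeyemi, Takahashi and Baptiste (a combat-command-badge holder) before Oyelaran, Sorensen and Amari (not a combat-command-badge holder).
Among Adeyemi, Takahashi and Baptiste, by date of rank (later first) (reversed rule for this group): Adeyemi (Nov 14, 1998) before Takahashi and Baptiste (Feb 13, 1998).
Among Takahashi and Baptiste, by date of commissioning (earlier first): Takahashi (Sep 19, 1999) before Baptiste (Jul 3, 2007).
Oyelaran, Sorensen and Amari all have date of rank Jun 25, 2000, so the next rule applies.
Among Oyelaran, Sorensen and Amari, by date of commissioning (earlier first): Oyelaran (Mar 18, 2002) before Sorensen (Aug 9, 2002) before Amari (Dec 25, 2007).
Order: Adeyemi, Takahashi, Baptiste, Oyelaran, Sorensen, Amari, Castillo.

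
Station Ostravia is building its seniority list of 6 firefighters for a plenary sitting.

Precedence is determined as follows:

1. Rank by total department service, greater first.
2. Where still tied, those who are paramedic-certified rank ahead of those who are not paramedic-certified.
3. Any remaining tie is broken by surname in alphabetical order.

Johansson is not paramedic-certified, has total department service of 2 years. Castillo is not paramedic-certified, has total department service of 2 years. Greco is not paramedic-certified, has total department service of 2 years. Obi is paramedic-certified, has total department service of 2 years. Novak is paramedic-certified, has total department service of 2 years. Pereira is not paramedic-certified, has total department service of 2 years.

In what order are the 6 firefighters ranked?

By total department service (higher first): Novak, Obi, Castillo, Greco, Johansson and Pereira (each 2 years).
Among Novak, Obi, Castillo, Greco, Johansson and Pereira, paramedic-certified before not paramedic-certified: Novak and Obi (paramedic-certified) before Castillo, Greco, Johansson and Pereira (not paramedic-certified).
Among Novak and Obi, alphabetically by surname: Novak before Obi.
Among Castillo, Greco, Johansson and Pereira, alphabetically by surname: Castillo before Greco before Johansson before Pereira.
Full order: Novak, Obi, Castillo, Greco, Johansson, Pereira.

Novak, Obi, Castillo, Greco, Johansson, Pereira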